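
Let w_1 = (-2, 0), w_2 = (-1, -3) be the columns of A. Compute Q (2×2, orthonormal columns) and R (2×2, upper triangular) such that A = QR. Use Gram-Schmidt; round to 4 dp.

Q = [[-1.0000, 0.0000], [0.0000, -1.0000]], R = [[2.0000, 1.0000], [0.0000, 3.0000]]

e_1 = w_1/‖w_1‖ = (-2, 0)/2.0000 = (-1.0000, 0.0000).
r_{12} = e_1·w_2 = 1.0000.
u_2 = w_2 − 1.0000·e_1 = (0.0000, -3.0000).
‖u_2‖ = 3.0000, so e_2 = (0.0000, -1.0000).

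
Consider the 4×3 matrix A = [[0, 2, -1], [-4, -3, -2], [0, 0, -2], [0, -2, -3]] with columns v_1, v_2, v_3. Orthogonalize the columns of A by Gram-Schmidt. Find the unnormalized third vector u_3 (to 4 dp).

u_3 = (-2.0000, 0.0000, -2.0000, -2.0000)

q_1 = v_1/‖v_1‖ = (0, -4, 0, 0)/4.0000 = (0.0000, -1.0000, 0.0000, 0.0000).
r_{12} = q_1·v_2 = 3.0000.
u_2 = v_2 − 3.0000·q_1 = (2.0000, 0.0000, 0.0000, -2.0000).
‖u_2‖ = 2.8284, so q_2 = (0.7071, 0.0000, 0.0000, -0.7071).
r_{13} = q_1·v_3 = 2.0000; r_{23} = q_2·v_3 = 1.4142.
u_3 = v_3 − 2.0000·q_1 − 1.4142·q_2 = (-2.0000, 0.0000, -2.0000, -2.0000).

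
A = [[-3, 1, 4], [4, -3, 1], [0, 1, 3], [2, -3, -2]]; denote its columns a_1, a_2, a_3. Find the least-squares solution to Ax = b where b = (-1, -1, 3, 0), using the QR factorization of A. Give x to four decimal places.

a_1 = (-3, 4, 0, 2); ‖a_1‖ = 5.3852, so q_1 = (-0.5571, 0.7428, 0.0000, 0.3714).
q_1·a_2 = (-0.5571)·1 + 0.7428·(-3) + 0.0000·1 + 0.3714·(-3) = -3.8996.
u_2 = a_2 + 3.8996·q_1 = (-1.1724, -0.1034, 1.0000, -1.5517).
‖u_2‖ = 2.1893, so q_2 = (-0.5355, -0.0473, 0.4568, -0.7088).
q_1·a_3 = (-0.5571)·4 + 0.7428·1 + 0.0000·3 + 0.3714·(-2) = -2.2283; q_2·a_3 = (-0.5355)·4 + (-0.0473)·1 + 0.4568·3 + (-0.7088)·(-2) = 0.5985.
u_3 = a_3 + 2.2283·q_1 − 0.5985·q_2 = (3.0791, 2.6835, 2.7266, -0.7482).
‖u_3‖ = 4.9675, so q_3 = (0.6199, 0.5402, 0.5489, -0.1506).
Qᵀb = (-0.1857, 1.9531, 0.4866).
Back-substitute: x_3 = 0.4866/4.9675 = 0.0980.
x_2 = (1.9531 − 0.5985·0.0980)/2.1893 = 0.8653.
x_1 = (-0.1857 + 3.8996·0.8653 + 2.2283·0.0980)/5.3852 = 0.6327.

x = (0.6327, 0.8653, 0.0980)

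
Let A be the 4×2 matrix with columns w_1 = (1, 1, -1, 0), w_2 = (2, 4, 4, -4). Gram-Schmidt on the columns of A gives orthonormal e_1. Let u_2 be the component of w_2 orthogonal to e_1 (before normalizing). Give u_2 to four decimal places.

w_1 = (1, 1, -1, 0); ‖w_1‖ = 1.7321, so e_1 = (0.5774, 0.5774, -0.5774, 0.0000).
e_1·w_2 = 0.5774·2 + 0.5774·4 + (-0.5774)·4 + 0.0000·(-4) = 1.1547.
u_2 = w_2 − 1.1547·e_1 = (1.3333, 3.3333, 4.6667, -4.0000).

u_2 = (1.3333, 3.3333, 4.6667, -4.0000)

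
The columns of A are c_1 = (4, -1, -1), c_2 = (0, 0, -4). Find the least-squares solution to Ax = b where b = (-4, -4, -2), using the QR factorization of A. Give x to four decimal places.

x = (-0.7059, 0.6765)

e_1 = c_1/‖c_1‖ = (4, -1, -1)/4.2426 = (0.9428, -0.2357, -0.2357).
r_{12} = e_1·c_2 = 0.9428.
u_2 = c_2 − 0.9428·e_1 = (-0.8889, 0.2222, -3.7778).
‖u_2‖ = 3.8873, so e_2 = (-0.2287, 0.0572, -0.9718).
Qᵀb = (-2.3570, 2.6296).
Back-substitute: x_2 = 2.6296/3.8873 = 0.6765.
x_1 = (-2.3570 − 0.9428·0.6765)/4.2426 = -0.7059.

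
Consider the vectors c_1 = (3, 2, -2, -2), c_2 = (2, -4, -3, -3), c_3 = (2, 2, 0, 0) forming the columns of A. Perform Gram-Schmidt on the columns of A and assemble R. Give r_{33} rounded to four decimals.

r_{33} = 0.9635

c_1 = (3, 2, -2, -2); ‖c_1‖ = 4.5826, so e_1 = (0.6547, 0.4364, -0.4364, -0.4364).
e_1·c_2 = 0.6547·2 + 0.4364·(-4) + (-0.4364)·(-3) + (-0.4364)·(-3) = 2.1822.
u_2 = c_2 − 2.1822·e_1 = (0.5714, -4.9524, -2.0476, -2.0476).
‖u_2‖ = 5.7652, so e_2 = (0.0991, -0.8590, -0.3552, -0.3552).
e_1·c_3 = 0.6547·2 + 0.4364·2 + (-0.4364)·0 + (-0.4364)·0 = 2.1822; e_2·c_3 = 0.0991·2 + (-0.8590)·2 + (-0.3552)·0 + (-0.3552)·0 = -1.5198.
u_3 = c_3 − 2.1822·e_1 + 1.5198·e_2 = (0.7221, -0.2579, 0.4126, 0.4126).
r_{33} = ‖u_3‖ = 0.9635.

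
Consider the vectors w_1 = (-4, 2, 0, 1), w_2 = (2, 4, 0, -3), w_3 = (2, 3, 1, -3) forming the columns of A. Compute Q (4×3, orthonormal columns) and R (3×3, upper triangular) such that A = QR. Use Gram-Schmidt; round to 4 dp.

Q = [[-0.8729, 0.2673, -0.1543], [0.4364, 0.8018, -0.1543], [0.0000, 0.0000, 0.9258], [0.2182, -0.5345, -0.3086]], R = [[4.5826, -0.6547, -1.0911], [0.0000, 5.3452, 4.5434], [0.0000, 0.0000, 1.0801]]

w_1 = (-4, 2, 0, 1); ‖w_1‖ = 4.5826, so e_1 = (-0.8729, 0.4364, 0.0000, 0.2182).
e_1·w_2 = (-0.8729)·2 + 0.4364·4 + 0.0000·0 + 0.2182·(-3) = -0.6547.
u_2 = w_2 + 0.6547·e_1 = (1.4286, 4.2857, 0.0000, -2.8571).
‖u_2‖ = 5.3452, so e_2 = (0.2673, 0.8018, 0.0000, -0.5345).
e_1·w_3 = (-0.8729)·2 + 0.4364·3 + 0.0000·1 + 0.2182·(-3) = -1.0911; e_2·w_3 = 0.2673·2 + 0.8018·3 + 0.0000·1 + (-0.5345)·(-3) = 4.5434.
u_3 = w_3 + 1.0911·e_1 − 4.5434·e_2 = (-0.1667, -0.1667, 1.0000, -0.3333).
‖u_3‖ = 1.0801, so e_3 = (-0.1543, -0.1543, 0.9258, -0.3086).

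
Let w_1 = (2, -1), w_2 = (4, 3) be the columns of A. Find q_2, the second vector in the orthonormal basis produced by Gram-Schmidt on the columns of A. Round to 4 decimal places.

w_1 = (2, -1); ‖w_1‖ = 2.2361, so q_1 = (0.8944, -0.4472).
q_1·w_2 = 0.8944·4 + (-0.4472)·3 = 2.2361.
u_2 = w_2 − 2.2361·q_1 = (2.0000, 4.0000).
‖u_2‖ = 4.4721, so q_2 = (0.4472, 0.8944).

q_2 = (0.4472, 0.8944)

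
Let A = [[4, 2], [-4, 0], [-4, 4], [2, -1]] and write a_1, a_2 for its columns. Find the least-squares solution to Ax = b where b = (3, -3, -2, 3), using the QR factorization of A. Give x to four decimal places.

a_1 = (4, -4, -4, 2); ‖a_1‖ = 7.2111, so q_1 = (0.5547, -0.5547, -0.5547, 0.2774).
q_1·a_2 = 0.5547·2 + (-0.5547)·0 + (-0.5547)·4 + 0.2774·(-1) = -1.3868.
u_2 = a_2 + 1.3868·q_1 = (2.7692, -0.7692, 3.2308, -0.6154).
‖u_2‖ = 4.3677, so q_2 = (0.6340, -0.1761, 0.7397, -0.1409).
Qᵀb = (5.2697, 0.5284).
Back-substitute: x_2 = 0.5284/4.3677 = 0.1210.
x_1 = (5.2697 + 1.3868·0.1210)/7.2111 = 0.7540.

x = (0.7540, 0.1210)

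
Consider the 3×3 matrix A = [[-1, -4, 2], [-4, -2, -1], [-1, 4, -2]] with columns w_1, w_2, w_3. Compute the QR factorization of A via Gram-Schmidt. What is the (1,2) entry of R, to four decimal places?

e_1 = w_1/‖w_1‖ = (-1, -4, -1)/4.2426 = (-0.2357, -0.9428, -0.2357).
r_{12} = e_1·w_2 = 1.8856.

r_{12} = 1.8856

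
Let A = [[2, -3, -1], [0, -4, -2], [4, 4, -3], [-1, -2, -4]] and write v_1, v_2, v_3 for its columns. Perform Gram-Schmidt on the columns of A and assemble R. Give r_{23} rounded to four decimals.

r_{23} = 2.0587

q_1 = v_1/‖v_1‖ = (2, 0, 4, -1)/4.5826 = (0.4364, 0.0000, 0.8729, -0.2182).
r_{12} = q_1·v_2 = 2.6186.
u_2 = v_2 − 2.6186·q_1 = (-4.1429, -4.0000, 1.7143, -1.4286).
‖u_2‖ = 6.1760, so q_2 = (-0.6708, -0.6477, 0.2776, -0.2313).
r_{23} = q_2·v_3 = 2.0587.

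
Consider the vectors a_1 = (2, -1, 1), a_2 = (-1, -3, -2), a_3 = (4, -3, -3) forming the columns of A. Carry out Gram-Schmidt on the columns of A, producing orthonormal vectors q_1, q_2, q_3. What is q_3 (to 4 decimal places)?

q_1 = a_1/‖a_1‖ = (2, -1, 1)/2.4495 = (0.8165, -0.4082, 0.4082).
r_{12} = q_1·a_2 = -0.4082.
u_2 = a_2 + 0.4082·q_1 = (-0.6667, -3.1667, -1.8333).
‖u_2‖ = 3.7193, so q_2 = (-0.1792, -0.8514, -0.4929).
r_{13} = q_1·a_3 = 3.2660; r_{23} = q_2·a_3 = 3.3160.
u_3 = a_3 − 3.2660·q_1 − 3.3160·q_2 = (1.9277, 1.1566, -2.6988).
‖u_3‖ = 3.5125, so q_3 = (0.5488, 0.3293, -0.7683).

q_3 = (0.5488, 0.3293, -0.7683)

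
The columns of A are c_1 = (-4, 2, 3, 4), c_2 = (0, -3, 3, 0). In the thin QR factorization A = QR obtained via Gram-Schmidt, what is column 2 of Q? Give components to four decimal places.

e_2 = (0.0632, -0.7427, 0.6637, -0.0632)

e_1 = c_1/‖c_1‖ = (-4, 2, 3, 4)/6.7082 = (-0.5963, 0.2981, 0.4472, 0.5963).
r_{12} = e_1·c_2 = 0.4472.
u_2 = c_2 − 0.4472·e_1 = (0.2667, -3.1333, 2.8000, -0.2667).
‖u_2‖ = 4.2190, so e_2 = (0.0632, -0.7427, 0.6637, -0.0632).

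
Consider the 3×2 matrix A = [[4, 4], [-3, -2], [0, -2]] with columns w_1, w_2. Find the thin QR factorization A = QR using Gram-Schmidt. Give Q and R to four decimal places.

w_1 = (4, -3, 0); ‖w_1‖ = 5.0000, so q_1 = (0.8000, -0.6000, 0.0000).
q_1·w_2 = 0.8000·4 + (-0.6000)·(-2) + 0.0000·(-2) = 4.4000.
u_2 = w_2 − 4.4000·q_1 = (0.4800, 0.6400, -2.0000).
‖u_2‖ = 2.1541, so q_2 = (0.2228, 0.2971, -0.9285).

Q = [[0.8000, 0.2228], [-0.6000, 0.2971], [0.0000, -0.9285]], R = [[5.0000, 4.4000], [0.0000, 2.1541]]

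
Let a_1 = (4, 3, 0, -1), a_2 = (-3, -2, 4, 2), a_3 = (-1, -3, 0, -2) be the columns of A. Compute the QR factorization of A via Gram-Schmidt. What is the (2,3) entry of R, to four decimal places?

r_{23} = -0.8248

a_1 = (4, 3, 0, -1); ‖a_1‖ = 5.0990, so q_1 = (0.7845, 0.5883, 0.0000, -0.1961).
q_1·a_2 = 0.7845·(-3) + 0.5883·(-2) + 0.0000·4 + (-0.1961)·2 = -3.9223.
u_2 = a_2 + 3.9223·q_1 = (0.0769, 0.3077, 4.0000, 1.2308).
‖u_2‖ = 4.1971, so q_2 = (0.0183, 0.0733, 0.9530, 0.2932).
r_{23} = q_2·a_3 = -0.8248.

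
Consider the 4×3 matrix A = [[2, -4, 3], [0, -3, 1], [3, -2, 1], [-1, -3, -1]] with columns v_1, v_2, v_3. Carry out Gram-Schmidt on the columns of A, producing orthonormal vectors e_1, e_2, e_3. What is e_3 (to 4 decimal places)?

e_3 = (0.5626, 0.1970, -0.5652, -0.5703)

v_1 = (2, 0, 3, -1); ‖v_1‖ = 3.7417, so e_1 = (0.5345, 0.0000, 0.8018, -0.2673).
e_1·v_2 = 0.5345·(-4) + 0.0000·(-3) + 0.8018·(-2) + (-0.2673)·(-3) = -2.9399.
u_2 = v_2 + 2.9399·e_1 = (-2.4286, -3.0000, 0.3571, -3.7857).
‖u_2‖ = 5.4182, so e_2 = (-0.4482, -0.5537, 0.0659, -0.6987).
e_1·v_3 = 0.5345·3 + 0.0000·1 + 0.8018·1 + (-0.2673)·(-1) = 2.6726; e_2·v_3 = (-0.4482)·3 + (-0.5537)·1 + 0.0659·1 + (-0.6987)·(-1) = -1.1337.
u_3 = v_3 − 2.6726·e_1 + 1.1337·e_2 = (1.0633, 0.3723, -1.0681, -1.0779).
‖u_3‖ = 1.8899, so e_3 = (0.5626, 0.1970, -0.5652, -0.5703).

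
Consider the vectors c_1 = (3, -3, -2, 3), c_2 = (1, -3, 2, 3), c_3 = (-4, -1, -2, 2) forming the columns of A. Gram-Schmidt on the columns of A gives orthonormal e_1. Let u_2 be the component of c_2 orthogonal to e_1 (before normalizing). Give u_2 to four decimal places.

e_1 = c_1/‖c_1‖ = (3, -3, -2, 3)/5.5678 = (0.5388, -0.5388, -0.3592, 0.5388).
r_{12} = e_1·c_2 = 3.0533.
u_2 = c_2 − 3.0533·e_1 = (-0.6452, -1.3548, 3.0968, 1.3548).

u_2 = (-0.6452, -1.3548, 3.0968, 1.3548)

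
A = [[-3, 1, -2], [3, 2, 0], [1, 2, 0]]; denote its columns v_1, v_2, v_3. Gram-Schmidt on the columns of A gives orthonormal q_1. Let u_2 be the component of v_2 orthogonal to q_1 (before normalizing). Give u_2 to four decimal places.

q_1 = v_1/‖v_1‖ = (-3, 3, 1)/4.3589 = (-0.6882, 0.6882, 0.2294).
r_{12} = q_1·v_2 = 1.1471.
u_2 = v_2 − 1.1471·q_1 = (1.7895, 1.2105, 1.7368).

u_2 = (1.7895, 1.2105, 1.7368)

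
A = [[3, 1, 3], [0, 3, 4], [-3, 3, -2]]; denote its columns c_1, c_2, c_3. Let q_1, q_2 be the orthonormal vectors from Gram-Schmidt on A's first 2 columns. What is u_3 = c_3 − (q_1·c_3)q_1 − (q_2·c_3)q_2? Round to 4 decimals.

c_1 = (3, 0, -3); ‖c_1‖ = 4.2426, so q_1 = (0.7071, 0.0000, -0.7071).
q_1·c_2 = 0.7071·1 + 0.0000·3 + (-0.7071)·3 = -1.4142.
u_2 = c_2 + 1.4142·q_1 = (2.0000, 3.0000, 2.0000).
‖u_2‖ = 4.1231, so q_2 = (0.4851, 0.7276, 0.4851).
q_1·c_3 = 0.7071·3 + 0.0000·4 + (-0.7071)·(-2) = 3.5355; q_2·c_3 = 0.4851·3 + 0.7276·4 + 0.4851·(-2) = 3.3955.
u_3 = c_3 − 3.5355·q_1 − 3.3955·q_2 = (-1.1471, 1.5294, -1.1471).

u_3 = (-1.1471, 1.5294, -1.1471)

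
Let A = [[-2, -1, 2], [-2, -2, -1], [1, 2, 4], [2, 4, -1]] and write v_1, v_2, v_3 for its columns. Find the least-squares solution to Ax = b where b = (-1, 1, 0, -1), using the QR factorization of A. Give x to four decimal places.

v_1 = (-2, -2, 1, 2); ‖v_1‖ = 3.6056, so q_1 = (-0.5547, -0.5547, 0.2774, 0.5547).
q_1·v_2 = (-0.5547)·(-1) + (-0.5547)·(-2) + 0.2774·2 + 0.5547·4 = 4.4376.
u_2 = v_2 − 4.4376·q_1 = (1.4615, 0.4615, 0.7692, 1.5385).
‖u_2‖ = 2.3038, so q_2 = (0.6344, 0.2003, 0.3339, 0.6678).
q_1·v_3 = (-0.5547)·2 + (-0.5547)·(-1) + 0.2774·4 + 0.5547·(-1) = 0.0000; q_2·v_3 = 0.6344·2 + 0.2003·(-1) + 0.3339·4 + 0.6678·(-1) = 1.7362.
u_3 = v_3 + 0.0000·q_1 − 1.7362·q_2 = (0.8986, -1.3478, 3.4203, -2.1594).
‖u_3‖ = 4.3572, so q_3 = (0.2062, -0.3093, 0.7850, -0.4956).
Qᵀb = (-0.5547, -1.1018, -0.0200).
Back-substitute: x_3 = -0.0200/4.3572 = -0.0046.
x_2 = (-1.1018 − 1.7362·(-0.0046))/2.3038 = -0.4748.
x_1 = (-0.5547 − 4.4376·(-0.4748) + 0.0000·(-0.0046))/3.6056 = 0.4305.

x = (0.4305, -0.4748, -0.0046)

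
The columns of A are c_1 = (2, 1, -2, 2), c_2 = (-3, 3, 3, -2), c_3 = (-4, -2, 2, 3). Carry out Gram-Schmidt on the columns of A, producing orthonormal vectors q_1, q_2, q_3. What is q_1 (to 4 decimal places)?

q_1 = (0.5547, 0.2774, -0.5547, 0.5547)

q_1 = c_1/‖c_1‖ = (2, 1, -2, 2)/3.6056 = (0.5547, 0.2774, -0.5547, 0.5547).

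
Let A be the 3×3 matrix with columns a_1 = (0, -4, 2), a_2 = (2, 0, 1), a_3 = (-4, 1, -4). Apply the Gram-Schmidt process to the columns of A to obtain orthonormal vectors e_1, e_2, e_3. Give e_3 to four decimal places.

a_1 = (0, -4, 2); ‖a_1‖ = 4.4721, so e_1 = (0.0000, -0.8944, 0.4472).
e_1·a_2 = 0.0000·2 + (-0.8944)·0 + 0.4472·1 = 0.4472.
u_2 = a_2 − 0.4472·e_1 = (2.0000, 0.4000, 0.8000).
‖u_2‖ = 2.1909, so e_2 = (0.9129, 0.1826, 0.3651).
e_1·a_3 = 0.0000·(-4) + (-0.8944)·1 + 0.4472·(-4) = -2.6833; e_2·a_3 = 0.9129·(-4) + 0.1826·1 + 0.3651·(-4) = -4.9295.
u_3 = a_3 + 2.6833·e_1 + 4.9295·e_2 = (0.5000, -0.5000, -1.0000).
‖u_3‖ = 1.2247, so e_3 = (0.4082, -0.4082, -0.8165).

e_3 = (0.4082, -0.4082, -0.8165)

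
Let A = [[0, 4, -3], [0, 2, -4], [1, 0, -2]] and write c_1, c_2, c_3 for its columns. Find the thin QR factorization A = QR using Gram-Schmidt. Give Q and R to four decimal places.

Q = [[0.0000, 0.8944, 0.4472], [0.0000, 0.4472, -0.8944], [1.0000, 0.0000, 0.0000]], R = [[1.0000, 0.0000, -2.0000], [0.0000, 4.4721, -4.4721], [0.0000, 0.0000, 2.2361]]

c_1 = (0, 0, 1); ‖c_1‖ = 1.0000, so q_1 = (0.0000, 0.0000, 1.0000).
q_1·c_2 = 0.0000·4 + 0.0000·2 + 1.0000·0 = 0.0000.
u_2 = c_2 + 0.0000·q_1 = (4.0000, 2.0000, 0.0000).
‖u_2‖ = 4.4721, so q_2 = (0.8944, 0.4472, 0.0000).
q_1·c_3 = 0.0000·(-3) + 0.0000·(-4) + 1.0000·(-2) = -2.0000; q_2·c_3 = 0.8944·(-3) + 0.4472·(-4) + 0.0000·(-2) = -4.4721.
u_3 = c_3 + 2.0000·q_1 + 4.4721·q_2 = (1.0000, -2.0000, 0.0000).
‖u_3‖ = 2.2361, so q_3 = (0.4472, -0.8944, 0.0000).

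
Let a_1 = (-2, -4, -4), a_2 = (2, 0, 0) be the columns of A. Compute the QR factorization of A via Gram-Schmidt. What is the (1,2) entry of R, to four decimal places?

e_1 = a_1/‖a_1‖ = (-2, -4, -4)/6.0000 = (-0.3333, -0.6667, -0.6667).
r_{12} = e_1·a_2 = -0.6667.

r_{12} = -0.6667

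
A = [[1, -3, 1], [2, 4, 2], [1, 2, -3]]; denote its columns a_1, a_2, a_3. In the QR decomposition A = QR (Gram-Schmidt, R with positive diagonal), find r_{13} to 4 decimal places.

e_1 = a_1/‖a_1‖ = (1, 2, 1)/2.4495 = (0.4082, 0.8165, 0.4082).
r_{13} = e_1·a_3 = 0.8165.

r_{13} = 0.8165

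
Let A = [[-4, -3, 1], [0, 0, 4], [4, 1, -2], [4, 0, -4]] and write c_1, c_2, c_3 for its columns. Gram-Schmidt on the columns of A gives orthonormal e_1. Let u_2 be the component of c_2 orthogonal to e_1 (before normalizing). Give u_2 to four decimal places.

e_1 = c_1/‖c_1‖ = (-4, 0, 4, 4)/6.9282 = (-0.5774, 0.0000, 0.5774, 0.5774).
r_{12} = e_1·c_2 = 2.3094.
u_2 = c_2 − 2.3094·e_1 = (-1.6667, 0.0000, -0.3333, -1.3333).

u_2 = (-1.6667, 0.0000, -0.3333, -1.3333)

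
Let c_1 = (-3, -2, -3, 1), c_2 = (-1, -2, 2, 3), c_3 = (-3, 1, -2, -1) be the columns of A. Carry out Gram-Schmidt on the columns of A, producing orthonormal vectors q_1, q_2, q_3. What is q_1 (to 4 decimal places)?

q_1 = (-0.6255, -0.4170, -0.6255, 0.2085)

c_1 = (-3, -2, -3, 1); ‖c_1‖ = 4.7958, so q_1 = (-0.6255, -0.4170, -0.6255, 0.2085).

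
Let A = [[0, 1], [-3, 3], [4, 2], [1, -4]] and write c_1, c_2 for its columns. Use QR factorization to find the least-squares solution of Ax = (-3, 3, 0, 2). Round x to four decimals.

x = (-0.2914, -0.1152)

q_1 = c_1/‖c_1‖ = (0, -3, 4, 1)/5.0990 = (0.0000, -0.5883, 0.7845, 0.1961).
r_{12} = q_1·c_2 = -0.9806.
u_2 = c_2 + 0.9806·q_1 = (1.0000, 2.4231, 2.7692, -3.8077).
‖u_2‖ = 5.3887, so q_2 = (0.1856, 0.4497, 0.5139, -0.7066).
Qᵀb = (-1.3728, -0.6210).
Back-substitute: x_2 = -0.6210/5.3887 = -0.1152.
x_1 = (-1.3728 + 0.9806·(-0.1152))/5.0990 = -0.2914.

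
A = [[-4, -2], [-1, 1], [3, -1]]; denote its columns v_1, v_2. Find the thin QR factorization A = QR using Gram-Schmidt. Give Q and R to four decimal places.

e_1 = v_1/‖v_1‖ = (-4, -1, 3)/5.0990 = (-0.7845, -0.1961, 0.5883).
r_{12} = e_1·v_2 = 0.7845.
u_2 = v_2 − 0.7845·e_1 = (-1.3846, 1.1538, -1.4615).
‖u_2‖ = 2.3205, so e_2 = (-0.5967, 0.4972, -0.6298).

Q = [[-0.7845, -0.5967], [-0.1961, 0.4972], [0.5883, -0.6298]], R = [[5.0990, 0.7845], [0.0000, 2.3205]]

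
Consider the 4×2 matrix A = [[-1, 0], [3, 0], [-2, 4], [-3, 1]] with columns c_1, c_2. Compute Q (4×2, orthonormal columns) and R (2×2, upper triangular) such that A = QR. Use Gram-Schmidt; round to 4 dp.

c_1 = (-1, 3, -2, -3); ‖c_1‖ = 4.7958, so q_1 = (-0.2085, 0.6255, -0.4170, -0.6255).
q_1·c_2 = (-0.2085)·0 + 0.6255·0 + (-0.4170)·4 + (-0.6255)·1 = -2.2937.
u_2 = c_2 + 2.2937·q_1 = (-0.4783, 1.4348, 3.0435, -0.4348).
‖u_2‖ = 3.4262, so q_2 = (-0.1396, 0.4188, 0.8883, -0.1269).

Q = [[-0.2085, -0.1396], [0.6255, 0.4188], [-0.4170, 0.8883], [-0.6255, -0.1269]], R = [[4.7958, -2.2937], [0.0000, 3.4262]]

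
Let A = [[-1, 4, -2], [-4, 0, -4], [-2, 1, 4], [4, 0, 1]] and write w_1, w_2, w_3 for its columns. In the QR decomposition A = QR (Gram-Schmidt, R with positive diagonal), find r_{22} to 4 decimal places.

r_{22} = 4.0034

w_1 = (-1, -4, -2, 4); ‖w_1‖ = 6.0828, so q_1 = (-0.1644, -0.6576, -0.3288, 0.6576).
q_1·w_2 = (-0.1644)·4 + (-0.6576)·0 + (-0.3288)·1 + 0.6576·0 = -0.9864.
u_2 = w_2 + 0.9864·q_1 = (3.8378, -0.6486, 0.6757, 0.6486).
r_{22} = ‖u_2‖ = 4.0034.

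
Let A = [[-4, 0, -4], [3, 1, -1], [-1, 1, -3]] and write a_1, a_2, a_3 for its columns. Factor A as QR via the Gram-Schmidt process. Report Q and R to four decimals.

Q = [[-0.7845, 0.2265, -0.5774], [0.5883, 0.5661, -0.5774], [-0.1961, 0.7926, 0.5774]], R = [[5.0990, 0.3922, 3.1379], [0.0000, 1.3587, -3.8497], [0.0000, 0.0000, 1.1547]]

a_1 = (-4, 3, -1); ‖a_1‖ = 5.0990, so q_1 = (-0.7845, 0.5883, -0.1961).
q_1·a_2 = (-0.7845)·0 + 0.5883·1 + (-0.1961)·1 = 0.3922.
u_2 = a_2 − 0.3922·q_1 = (0.3077, 0.7692, 1.0769).
‖u_2‖ = 1.3587, so q_2 = (0.2265, 0.5661, 0.7926).
q_1·a_3 = (-0.7845)·(-4) + 0.5883·(-1) + (-0.1961)·(-3) = 3.1379; q_2·a_3 = 0.2265·(-4) + 0.5661·(-1) + 0.7926·(-3) = -3.8497.
u_3 = a_3 − 3.1379·q_1 + 3.8497·q_2 = (-0.6667, -0.6667, 0.6667).
‖u_3‖ = 1.1547, so q_3 = (-0.5774, -0.5774, 0.5774).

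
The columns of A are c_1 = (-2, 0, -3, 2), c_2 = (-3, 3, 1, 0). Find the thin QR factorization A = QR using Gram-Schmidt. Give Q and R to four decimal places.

c_1 = (-2, 0, -3, 2); ‖c_1‖ = 4.1231, so e_1 = (-0.4851, 0.0000, -0.7276, 0.4851).
e_1·c_2 = (-0.4851)·(-3) + 0.0000·3 + (-0.7276)·1 + 0.4851·0 = 0.7276.
u_2 = c_2 − 0.7276·e_1 = (-2.6471, 3.0000, 1.5294, -0.3529).
‖u_2‖ = 4.2977, so e_2 = (-0.6159, 0.6980, 0.3559, -0.0821).

Q = [[-0.4851, -0.6159], [0.0000, 0.6980], [-0.7276, 0.3559], [0.4851, -0.0821]], R = [[4.1231, 0.7276], [0.0000, 4.2977]]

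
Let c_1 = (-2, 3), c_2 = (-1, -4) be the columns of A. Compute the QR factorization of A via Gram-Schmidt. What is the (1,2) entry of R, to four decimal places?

e_1 = c_1/‖c_1‖ = (-2, 3)/3.6056 = (-0.5547, 0.8321).
r_{12} = e_1·c_2 = -2.7735.

r_{12} = -2.7735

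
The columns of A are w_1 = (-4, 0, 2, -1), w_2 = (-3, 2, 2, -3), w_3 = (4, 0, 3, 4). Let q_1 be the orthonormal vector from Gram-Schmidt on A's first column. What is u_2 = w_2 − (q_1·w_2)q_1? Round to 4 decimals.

u_2 = (0.6190, 2.0000, 0.1905, -2.0952)

w_1 = (-4, 0, 2, -1); ‖w_1‖ = 4.5826, so q_1 = (-0.8729, 0.0000, 0.4364, -0.2182).
q_1·w_2 = (-0.8729)·(-3) + 0.0000·2 + 0.4364·2 + (-0.2182)·(-3) = 4.1461.
u_2 = w_2 − 4.1461·q_1 = (0.6190, 2.0000, 0.1905, -2.0952).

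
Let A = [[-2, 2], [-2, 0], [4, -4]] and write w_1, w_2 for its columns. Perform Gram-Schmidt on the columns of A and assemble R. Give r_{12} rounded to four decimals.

r_{12} = -4.0825

w_1 = (-2, -2, 4); ‖w_1‖ = 4.8990, so q_1 = (-0.4082, -0.4082, 0.8165).
r_{12} = q_1·w_2 = -4.0825.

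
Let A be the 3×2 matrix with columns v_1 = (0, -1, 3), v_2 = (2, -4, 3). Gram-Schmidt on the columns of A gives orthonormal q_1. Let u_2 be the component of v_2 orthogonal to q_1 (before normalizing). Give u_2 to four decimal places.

q_1 = v_1/‖v_1‖ = (0, -1, 3)/3.1623 = (0.0000, -0.3162, 0.9487).
r_{12} = q_1·v_2 = 4.1110.
u_2 = v_2 − 4.1110·q_1 = (2.0000, -2.7000, -0.9000).

u_2 = (2.0000, -2.7000, -0.9000)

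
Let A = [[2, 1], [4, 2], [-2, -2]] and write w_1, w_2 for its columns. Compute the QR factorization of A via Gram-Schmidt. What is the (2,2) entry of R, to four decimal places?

r_{22} = 0.9129

e_1 = w_1/‖w_1‖ = (2, 4, -2)/4.8990 = (0.4082, 0.8165, -0.4082).
r_{12} = e_1·w_2 = 2.8577.
u_2 = w_2 − 2.8577·e_1 = (-0.1667, -0.3333, -0.8333).
r_{22} = ‖u_2‖ = 0.9129.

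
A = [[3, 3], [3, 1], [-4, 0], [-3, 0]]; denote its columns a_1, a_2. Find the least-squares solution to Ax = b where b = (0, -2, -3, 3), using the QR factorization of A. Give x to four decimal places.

a_1 = (3, 3, -4, -3); ‖a_1‖ = 6.5574, so q_1 = (0.4575, 0.4575, -0.6100, -0.4575).
q_1·a_2 = 0.4575·3 + 0.4575·1 + (-0.6100)·0 + (-0.4575)·0 = 1.8300.
u_2 = a_2 − 1.8300·q_1 = (2.1628, 0.1628, 1.1163, 0.8372).
‖u_2‖ = 2.5790, so q_2 = (0.8386, 0.0631, 0.4328, 0.3246).
Qᵀb = (-0.4575, -0.4509).
Back-substitute: x_2 = -0.4509/2.5790 = -0.1748.
x_1 = (-0.4575 − 1.8300·(-0.1748))/6.5574 = -0.0210.

x = (-0.0210, -0.1748)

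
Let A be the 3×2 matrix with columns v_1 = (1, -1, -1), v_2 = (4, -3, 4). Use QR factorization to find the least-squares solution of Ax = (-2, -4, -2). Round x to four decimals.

q_1 = v_1/‖v_1‖ = (1, -1, -1)/1.7321 = (0.5774, -0.5774, -0.5774).
r_{12} = q_1·v_2 = 1.7321.
u_2 = v_2 − 1.7321·q_1 = (3.0000, -2.0000, 5.0000).
‖u_2‖ = 6.1644, so q_2 = (0.4867, -0.3244, 0.8111).
Qᵀb = (2.3094, -1.2978).
Back-substitute: x_2 = -1.2978/6.1644 = -0.2105.
x_1 = (2.3094 − 1.7321·(-0.2105))/1.7321 = 1.5439.

x = (1.5439, -0.2105)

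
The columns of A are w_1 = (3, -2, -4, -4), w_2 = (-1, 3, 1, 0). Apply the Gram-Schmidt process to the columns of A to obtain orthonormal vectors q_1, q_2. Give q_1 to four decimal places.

q_1 = (0.4472, -0.2981, -0.5963, -0.5963)

w_1 = (3, -2, -4, -4); ‖w_1‖ = 6.7082, so q_1 = (0.4472, -0.2981, -0.5963, -0.5963).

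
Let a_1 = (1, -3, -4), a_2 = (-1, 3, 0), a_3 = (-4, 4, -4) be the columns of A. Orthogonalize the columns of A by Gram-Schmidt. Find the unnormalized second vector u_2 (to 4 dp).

u_2 = (-0.6154, 1.8462, -1.5385)

a_1 = (1, -3, -4); ‖a_1‖ = 5.0990, so e_1 = (0.1961, -0.5883, -0.7845).
e_1·a_2 = 0.1961·(-1) + (-0.5883)·3 + (-0.7845)·0 = -1.9612.
u_2 = a_2 + 1.9612·e_1 = (-0.6154, 1.8462, -1.5385).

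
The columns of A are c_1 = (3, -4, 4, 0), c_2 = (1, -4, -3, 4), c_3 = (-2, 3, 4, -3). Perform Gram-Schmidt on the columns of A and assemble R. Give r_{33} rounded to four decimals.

e_1 = c_1/‖c_1‖ = (3, -4, 4, 0)/6.4031 = (0.4685, -0.6247, 0.6247, 0.0000).
r_{12} = e_1·c_2 = 1.0932.
u_2 = c_2 − 1.0932·e_1 = (0.4878, -3.3171, -3.6829, 4.0000).
‖u_2‖ = 6.3879, so e_2 = (0.0764, -0.5193, -0.5766, 0.6262).
r_{13} = e_1·c_3 = -0.3123; r_{23} = e_2·c_3 = -5.8953.
u_3 = c_3 + 0.3123·e_1 + 5.8953·e_2 = (-1.4035, -0.2564, 0.7962, 0.6916).
r_{33} = ‖u_3‖ = 1.7742.

r_{33} = 1.7742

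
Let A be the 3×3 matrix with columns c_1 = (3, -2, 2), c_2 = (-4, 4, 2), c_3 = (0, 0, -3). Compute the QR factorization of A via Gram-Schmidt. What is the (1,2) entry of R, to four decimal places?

r_{12} = -3.8806

c_1 = (3, -2, 2); ‖c_1‖ = 4.1231, so e_1 = (0.7276, -0.4851, 0.4851).
r_{12} = e_1·c_2 = -3.8806.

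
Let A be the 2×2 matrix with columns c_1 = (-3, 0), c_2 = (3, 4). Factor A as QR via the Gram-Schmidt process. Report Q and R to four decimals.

c_1 = (-3, 0); ‖c_1‖ = 3.0000, so e_1 = (-1.0000, 0.0000).
e_1·c_2 = (-1.0000)·3 + 0.0000·4 = -3.0000.
u_2 = c_2 + 3.0000·e_1 = (0.0000, 4.0000).
‖u_2‖ = 4.0000, so e_2 = (0.0000, 1.0000).

Q = [[-1.0000, 0.0000], [0.0000, 1.0000]], R = [[3.0000, -3.0000], [0.0000, 4.0000]]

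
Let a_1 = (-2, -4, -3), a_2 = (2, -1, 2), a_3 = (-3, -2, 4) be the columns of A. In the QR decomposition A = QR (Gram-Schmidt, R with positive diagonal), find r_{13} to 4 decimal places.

a_1 = (-2, -4, -3); ‖a_1‖ = 5.3852, so e_1 = (-0.3714, -0.7428, -0.5571).
r_{13} = e_1·a_3 = 0.3714.

r_{13} = 0.3714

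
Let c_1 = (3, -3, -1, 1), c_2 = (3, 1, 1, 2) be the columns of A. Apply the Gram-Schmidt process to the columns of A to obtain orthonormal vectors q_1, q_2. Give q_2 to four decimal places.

c_1 = (3, -3, -1, 1); ‖c_1‖ = 4.4721, so q_1 = (0.6708, -0.6708, -0.2236, 0.2236).
q_1·c_2 = 0.6708·3 + (-0.6708)·1 + (-0.2236)·1 + 0.2236·2 = 1.5652.
u_2 = c_2 − 1.5652·q_1 = (1.9500, 2.0500, 1.3500, 1.6500).
‖u_2‖ = 3.5426, so q_2 = (0.5504, 0.5787, 0.3811, 0.4658).

q_2 = (0.5504, 0.5787, 0.3811, 0.4658)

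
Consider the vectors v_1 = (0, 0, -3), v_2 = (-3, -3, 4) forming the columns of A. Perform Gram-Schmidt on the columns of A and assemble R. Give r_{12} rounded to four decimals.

r_{12} = -4.0000

v_1 = (0, 0, -3); ‖v_1‖ = 3.0000, so e_1 = (0.0000, 0.0000, -1.0000).
r_{12} = e_1·v_2 = -4.0000.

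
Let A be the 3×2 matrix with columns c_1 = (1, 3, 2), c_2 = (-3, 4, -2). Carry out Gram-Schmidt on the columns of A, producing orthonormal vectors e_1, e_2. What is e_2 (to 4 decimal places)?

c_1 = (1, 3, 2); ‖c_1‖ = 3.7417, so e_1 = (0.2673, 0.8018, 0.5345).
e_1·c_2 = 0.2673·(-3) + 0.8018·4 + 0.5345·(-2) = 1.3363.
u_2 = c_2 − 1.3363·e_1 = (-3.3571, 2.9286, -2.7143).
‖u_2‖ = 5.2167, so e_2 = (-0.6435, 0.5614, -0.5203).

e_2 = (-0.6435, 0.5614, -0.5203)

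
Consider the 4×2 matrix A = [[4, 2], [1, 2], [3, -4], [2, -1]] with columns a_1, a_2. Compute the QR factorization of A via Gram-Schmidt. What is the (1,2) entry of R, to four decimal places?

r_{12} = -0.7303

a_1 = (4, 1, 3, 2); ‖a_1‖ = 5.4772, so e_1 = (0.7303, 0.1826, 0.5477, 0.3651).
r_{12} = e_1·a_2 = -0.7303.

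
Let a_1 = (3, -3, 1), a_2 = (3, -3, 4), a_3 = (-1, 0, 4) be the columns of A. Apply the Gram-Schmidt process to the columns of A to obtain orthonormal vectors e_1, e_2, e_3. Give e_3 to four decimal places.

e_3 = (-0.7071, -0.7071, 0.0000)

a_1 = (3, -3, 1); ‖a_1‖ = 4.3589, so e_1 = (0.6882, -0.6882, 0.2294).
e_1·a_2 = 0.6882·3 + (-0.6882)·(-3) + 0.2294·4 = 5.0471.
u_2 = a_2 − 5.0471·e_1 = (-0.4737, 0.4737, 2.8421).
‖u_2‖ = 2.9200, so e_2 = (-0.1622, 0.1622, 0.9733).
e_1·a_3 = 0.6882·(-1) + (-0.6882)·0 + 0.2294·4 = 0.2294; e_2·a_3 = (-0.1622)·(-1) + 0.1622·0 + 0.9733·4 = 4.0555.
u_3 = a_3 − 0.2294·e_1 − 4.0555·e_2 = (-0.5000, -0.5000, 0.0000).
‖u_3‖ = 0.7071, so e_3 = (-0.7071, -0.7071, 0.0000).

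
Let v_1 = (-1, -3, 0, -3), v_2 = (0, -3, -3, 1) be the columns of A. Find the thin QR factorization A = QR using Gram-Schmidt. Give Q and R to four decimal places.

v_1 = (-1, -3, 0, -3); ‖v_1‖ = 4.3589, so q_1 = (-0.2294, -0.6882, 0.0000, -0.6882).
q_1·v_2 = (-0.2294)·0 + (-0.6882)·(-3) + 0.0000·(-3) + (-0.6882)·1 = 1.3765.
u_2 = v_2 − 1.3765·q_1 = (0.3158, -2.0526, -3.0000, 1.9474).
‖u_2‖ = 4.1359, so q_2 = (0.0764, -0.4963, -0.7254, 0.4709).

Q = [[-0.2294, 0.0764], [-0.6882, -0.4963], [0.0000, -0.7254], [-0.6882, 0.4709]], R = [[4.3589, 1.3765], [0.0000, 4.1359]]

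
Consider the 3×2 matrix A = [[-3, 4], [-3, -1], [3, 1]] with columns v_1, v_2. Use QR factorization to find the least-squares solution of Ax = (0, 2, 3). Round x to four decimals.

x = (0.1333, 0.1000)

v_1 = (-3, -3, 3); ‖v_1‖ = 5.1962, so q_1 = (-0.5774, -0.5774, 0.5774).
q_1·v_2 = (-0.5774)·4 + (-0.5774)·(-1) + 0.5774·1 = -1.1547.
u_2 = v_2 + 1.1547·q_1 = (3.3333, -1.6667, 1.6667).
‖u_2‖ = 4.0825, so q_2 = (0.8165, -0.4082, 0.4082).
Qᵀb = (0.5774, 0.4082).
Back-substitute: x_2 = 0.4082/4.0825 = 0.1000.
x_1 = (0.5774 + 1.1547·0.1000)/5.1962 = 0.1333.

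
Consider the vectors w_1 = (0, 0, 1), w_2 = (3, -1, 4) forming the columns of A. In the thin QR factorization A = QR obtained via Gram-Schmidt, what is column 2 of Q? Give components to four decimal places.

e_2 = (0.9487, -0.3162, 0.0000)

w_1 = (0, 0, 1); ‖w_1‖ = 1.0000, so e_1 = (0.0000, 0.0000, 1.0000).
e_1·w_2 = 0.0000·3 + 0.0000·(-1) + 1.0000·4 = 4.0000.
u_2 = w_2 − 4.0000·e_1 = (3.0000, -1.0000, 0.0000).
‖u_2‖ = 3.1623, so e_2 = (0.9487, -0.3162, 0.0000).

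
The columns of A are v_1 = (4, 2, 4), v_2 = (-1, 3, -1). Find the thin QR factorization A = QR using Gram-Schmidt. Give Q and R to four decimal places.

Q = [[0.6667, -0.2357], [0.3333, 0.9428], [0.6667, -0.2357]], R = [[6.0000, -0.3333], [0.0000, 3.2998]]

v_1 = (4, 2, 4); ‖v_1‖ = 6.0000, so q_1 = (0.6667, 0.3333, 0.6667).
q_1·v_2 = 0.6667·(-1) + 0.3333·3 + 0.6667·(-1) = -0.3333.
u_2 = v_2 + 0.3333·q_1 = (-0.7778, 3.1111, -0.7778).
‖u_2‖ = 3.2998, so q_2 = (-0.2357, 0.9428, -0.2357).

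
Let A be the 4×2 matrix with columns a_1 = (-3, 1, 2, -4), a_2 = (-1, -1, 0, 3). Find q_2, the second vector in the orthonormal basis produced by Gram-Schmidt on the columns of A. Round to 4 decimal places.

a_1 = (-3, 1, 2, -4); ‖a_1‖ = 5.4772, so q_1 = (-0.5477, 0.1826, 0.3651, -0.7303).
q_1·a_2 = (-0.5477)·(-1) + 0.1826·(-1) + 0.3651·0 + (-0.7303)·3 = -1.8257.
u_2 = a_2 + 1.8257·q_1 = (-2.0000, -0.6667, 0.6667, 1.6667).
‖u_2‖ = 2.7689, so q_2 = (-0.7223, -0.2408, 0.2408, 0.6019).

q_2 = (-0.7223, -0.2408, 0.2408, 0.6019)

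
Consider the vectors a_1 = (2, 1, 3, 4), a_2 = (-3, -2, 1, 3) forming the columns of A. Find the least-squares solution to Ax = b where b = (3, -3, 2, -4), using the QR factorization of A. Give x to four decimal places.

a_1 = (2, 1, 3, 4); ‖a_1‖ = 5.4772, so q_1 = (0.3651, 0.1826, 0.5477, 0.7303).
q_1·a_2 = 0.3651·(-3) + 0.1826·(-2) + 0.5477·1 + 0.7303·3 = 1.2780.
u_2 = a_2 − 1.2780·q_1 = (-3.4667, -2.2333, 0.3000, 2.0667).
‖u_2‖ = 4.6224, so q_2 = (-0.7500, -0.4832, 0.0649, 0.4471).
Qᵀb = (-1.2780, -2.4590).
Back-substitute: x_2 = -2.4590/4.6224 = -0.5320.
x_1 = (-1.2780 − 1.2780·(-0.5320))/5.4772 = -0.1092.

x = (-0.1092, -0.5320)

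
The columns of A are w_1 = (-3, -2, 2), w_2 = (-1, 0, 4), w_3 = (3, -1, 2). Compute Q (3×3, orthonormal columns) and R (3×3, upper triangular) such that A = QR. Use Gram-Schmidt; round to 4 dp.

Q = [[-0.7276, 0.2994, 0.6172], [-0.4851, 0.4117, -0.7715], [0.4851, 0.8608, 0.1543]], R = [[4.1231, 2.6679, -0.7276], [0.0000, 3.1436, 2.2080], [0.0000, 0.0000, 2.9318]]

w_1 = (-3, -2, 2); ‖w_1‖ = 4.1231, so q_1 = (-0.7276, -0.4851, 0.4851).
q_1·w_2 = (-0.7276)·(-1) + (-0.4851)·0 + 0.4851·4 = 2.6679.
u_2 = w_2 − 2.6679·q_1 = (0.9412, 1.2941, 2.7059).
‖u_2‖ = 3.1436, so q_2 = (0.2994, 0.4117, 0.8608).
q_1·w_3 = (-0.7276)·3 + (-0.4851)·(-1) + 0.4851·2 = -0.7276; q_2·w_3 = 0.2994·3 + 0.4117·(-1) + 0.8608·2 = 2.2080.
u_3 = w_3 + 0.7276·q_1 − 2.2080·q_2 = (1.8095, -2.2619, 0.4524).
‖u_3‖ = 2.9318, so q_3 = (0.6172, -0.7715, 0.1543).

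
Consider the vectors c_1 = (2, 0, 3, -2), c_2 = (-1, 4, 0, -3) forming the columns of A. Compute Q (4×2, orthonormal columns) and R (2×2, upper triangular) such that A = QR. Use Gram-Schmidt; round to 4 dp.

c_1 = (2, 0, 3, -2); ‖c_1‖ = 4.1231, so e_1 = (0.4851, 0.0000, 0.7276, -0.4851).
e_1·c_2 = 0.4851·(-1) + 0.0000·4 + 0.7276·0 + (-0.4851)·(-3) = 0.9701.
u_2 = c_2 − 0.9701·e_1 = (-1.4706, 4.0000, -0.7059, -2.5294).
‖u_2‖ = 5.0059, so e_2 = (-0.2938, 0.7991, -0.1410, -0.5053).

Q = [[0.4851, -0.2938], [0.0000, 0.7991], [0.7276, -0.1410], [-0.4851, -0.5053]], R = [[4.1231, 0.9701], [0.0000, 5.0059]]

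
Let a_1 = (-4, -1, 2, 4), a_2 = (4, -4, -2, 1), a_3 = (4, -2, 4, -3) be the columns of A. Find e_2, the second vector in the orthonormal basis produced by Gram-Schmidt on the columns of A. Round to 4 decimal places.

e_2 = (0.4697, -0.7515, -0.2349, 0.3993)

a_1 = (-4, -1, 2, 4); ‖a_1‖ = 6.0828, so e_1 = (-0.6576, -0.1644, 0.3288, 0.6576).
e_1·a_2 = (-0.6576)·4 + (-0.1644)·(-4) + 0.3288·(-2) + 0.6576·1 = -1.9728.
u_2 = a_2 + 1.9728·e_1 = (2.7027, -4.3243, -1.3514, 2.2973).
‖u_2‖ = 5.7540, so e_2 = (0.4697, -0.7515, -0.2349, 0.3993).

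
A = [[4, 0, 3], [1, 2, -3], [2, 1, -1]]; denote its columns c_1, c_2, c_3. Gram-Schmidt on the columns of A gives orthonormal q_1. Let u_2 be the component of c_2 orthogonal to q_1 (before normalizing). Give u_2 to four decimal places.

c_1 = (4, 1, 2); ‖c_1‖ = 4.5826, so q_1 = (0.8729, 0.2182, 0.4364).
q_1·c_2 = 0.8729·0 + 0.2182·2 + 0.4364·1 = 0.8729.
u_2 = c_2 − 0.8729·q_1 = (-0.7619, 1.8095, 0.6190).

u_2 = (-0.7619, 1.8095, 0.6190)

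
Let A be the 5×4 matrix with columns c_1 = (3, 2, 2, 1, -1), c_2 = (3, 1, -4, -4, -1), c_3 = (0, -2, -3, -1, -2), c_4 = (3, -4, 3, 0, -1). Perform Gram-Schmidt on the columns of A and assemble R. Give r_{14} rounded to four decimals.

c_1 = (3, 2, 2, 1, -1); ‖c_1‖ = 4.3589, so q_1 = (0.6882, 0.4588, 0.4588, 0.2294, -0.2294).
r_{14} = q_1·c_4 = 1.8353.

r_{14} = 1.8353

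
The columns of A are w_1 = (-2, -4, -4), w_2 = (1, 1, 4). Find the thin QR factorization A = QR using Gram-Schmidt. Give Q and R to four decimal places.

w_1 = (-2, -4, -4); ‖w_1‖ = 6.0000, so q_1 = (-0.3333, -0.6667, -0.6667).
q_1·w_2 = (-0.3333)·1 + (-0.6667)·1 + (-0.6667)·4 = -3.6667.
u_2 = w_2 + 3.6667·q_1 = (-0.2222, -1.4444, 1.5556).
‖u_2‖ = 2.1344, so q_2 = (-0.1041, -0.6768, 0.7288).

Q = [[-0.3333, -0.1041], [-0.6667, -0.6768], [-0.6667, 0.7288]], R = [[6.0000, -3.6667], [0.0000, 2.1344]]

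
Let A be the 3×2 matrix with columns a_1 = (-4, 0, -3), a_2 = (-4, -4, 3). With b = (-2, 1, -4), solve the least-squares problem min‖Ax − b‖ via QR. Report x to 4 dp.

x = (0.8975, -0.3484)

e_1 = a_1/‖a_1‖ = (-4, 0, -3)/5.0000 = (-0.8000, 0.0000, -0.6000).
r_{12} = e_1·a_2 = 1.4000.
u_2 = a_2 − 1.4000·e_1 = (-2.8800, -4.0000, 3.8400).
‖u_2‖ = 6.2482, so e_2 = (-0.4609, -0.6402, 0.6146).
Qᵀb = (4.0000, -2.1766).
Back-substitute: x_2 = -2.1766/6.2482 = -0.3484.
x_1 = (4.0000 − 1.4000·(-0.3484))/5.0000 = 0.8975.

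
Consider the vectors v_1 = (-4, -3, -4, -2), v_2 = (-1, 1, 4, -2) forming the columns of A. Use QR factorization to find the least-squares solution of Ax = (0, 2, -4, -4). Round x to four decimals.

x = (0.3797, -0.0829)

e_1 = v_1/‖v_1‖ = (-4, -3, -4, -2)/6.7082 = (-0.5963, -0.4472, -0.5963, -0.2981).
r_{12} = e_1·v_2 = -1.6398.
u_2 = v_2 + 1.6398·e_1 = (-1.9778, 0.2667, 3.0222, -2.4889).
‖u_2‖ = 4.3944, so e_2 = (-0.4501, 0.0607, 0.6877, -0.5664).
Qᵀb = (2.6833, -0.3641).
Back-substitute: x_2 = -0.3641/4.3944 = -0.0829.
x_1 = (2.6833 + 1.6398·(-0.0829))/6.7082 = 0.3797.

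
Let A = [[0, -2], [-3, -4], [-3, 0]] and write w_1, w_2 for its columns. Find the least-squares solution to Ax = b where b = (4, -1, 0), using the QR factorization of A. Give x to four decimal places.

x = (0.5000, -0.5000)

w_1 = (0, -3, -3); ‖w_1‖ = 4.2426, so e_1 = (0.0000, -0.7071, -0.7071).
e_1·w_2 = 0.0000·(-2) + (-0.7071)·(-4) + (-0.7071)·0 = 2.8284.
u_2 = w_2 − 2.8284·e_1 = (-2.0000, -2.0000, 2.0000).
‖u_2‖ = 3.4641, so e_2 = (-0.5774, -0.5774, 0.5774).
Qᵀb = (0.7071, -1.7321).
Back-substitute: x_2 = -1.7321/3.4641 = -0.5000.
x_1 = (0.7071 − 2.8284·(-0.5000))/4.2426 = 0.5000.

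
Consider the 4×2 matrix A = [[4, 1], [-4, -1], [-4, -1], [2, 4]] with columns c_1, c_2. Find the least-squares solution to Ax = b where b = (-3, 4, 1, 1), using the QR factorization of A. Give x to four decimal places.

c_1 = (4, -4, -4, 2); ‖c_1‖ = 7.2111, so e_1 = (0.5547, -0.5547, -0.5547, 0.2774).
e_1·c_2 = 0.5547·1 + (-0.5547)·(-1) + (-0.5547)·(-1) + 0.2774·4 = 2.7735.
u_2 = c_2 − 2.7735·e_1 = (-0.5385, 0.5385, 0.5385, 3.2308).
‖u_2‖ = 3.3627, so e_2 = (-0.1601, 0.1601, 0.1601, 0.9608).
Qᵀb = (-4.1603, 2.2418).
Back-substitute: x_2 = 2.2418/3.3627 = 0.6667.
x_1 = (-4.1603 − 2.7735·0.6667)/7.2111 = -0.8333.

x = (-0.8333, 0.6667)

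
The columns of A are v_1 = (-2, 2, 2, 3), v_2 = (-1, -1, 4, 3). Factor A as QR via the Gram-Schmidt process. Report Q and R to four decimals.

e_1 = v_1/‖v_1‖ = (-2, 2, 2, 3)/4.5826 = (-0.4364, 0.4364, 0.4364, 0.6547).
r_{12} = e_1·v_2 = 3.7097.
u_2 = v_2 − 3.7097·e_1 = (0.6190, -2.6190, 2.3810, 0.5714).
‖u_2‖ = 3.6384, so e_2 = (0.1701, -0.7198, 0.6544, 0.1571).

Q = [[-0.4364, 0.1701], [0.4364, -0.7198], [0.4364, 0.6544], [0.6547, 0.1571]], R = [[4.5826, 3.7097], [0.0000, 3.6384]]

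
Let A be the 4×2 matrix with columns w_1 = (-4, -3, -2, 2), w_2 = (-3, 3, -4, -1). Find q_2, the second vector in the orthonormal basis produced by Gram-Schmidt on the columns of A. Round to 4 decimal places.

q_1 = w_1/‖w_1‖ = (-4, -3, -2, 2)/5.7446 = (-0.6963, -0.5222, -0.3482, 0.3482).
r_{12} = q_1·w_2 = 1.5667.
u_2 = w_2 − 1.5667·q_1 = (-1.9091, 3.8182, -3.4545, -1.5455).
‖u_2‖ = 5.7049, so q_2 = (-0.3346, 0.6693, -0.6055, -0.2709).

q_2 = (-0.3346, 0.6693, -0.6055, -0.2709)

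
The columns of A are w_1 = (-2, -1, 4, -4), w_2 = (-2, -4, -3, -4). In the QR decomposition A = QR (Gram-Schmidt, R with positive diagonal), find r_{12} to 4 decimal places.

r_{12} = 1.9728

w_1 = (-2, -1, 4, -4); ‖w_1‖ = 6.0828, so q_1 = (-0.3288, -0.1644, 0.6576, -0.6576).
r_{12} = q_1·w_2 = 1.9728.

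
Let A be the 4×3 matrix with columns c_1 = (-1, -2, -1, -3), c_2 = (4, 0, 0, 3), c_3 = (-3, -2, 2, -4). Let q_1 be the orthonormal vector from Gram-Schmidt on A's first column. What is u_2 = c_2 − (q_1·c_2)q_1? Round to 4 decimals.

u_2 = (3.1333, -1.7333, -0.8667, 0.4000)

q_1 = c_1/‖c_1‖ = (-1, -2, -1, -3)/3.8730 = (-0.2582, -0.5164, -0.2582, -0.7746).
r_{12} = q_1·c_2 = -3.3566.
u_2 = c_2 + 3.3566·q_1 = (3.1333, -1.7333, -0.8667, 0.4000).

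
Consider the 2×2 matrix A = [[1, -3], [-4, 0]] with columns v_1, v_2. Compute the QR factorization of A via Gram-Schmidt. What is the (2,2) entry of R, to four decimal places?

r_{22} = 2.9104

q_1 = v_1/‖v_1‖ = (1, -4)/4.1231 = (0.2425, -0.9701).
r_{12} = q_1·v_2 = -0.7276.
u_2 = v_2 + 0.7276·q_1 = (-2.8235, -0.7059).
r_{22} = ‖u_2‖ = 2.9104.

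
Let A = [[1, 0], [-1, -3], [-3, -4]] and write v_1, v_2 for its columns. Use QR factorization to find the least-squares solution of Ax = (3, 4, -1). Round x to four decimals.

x = (3.4000, -2.3600)

v_1 = (1, -1, -3); ‖v_1‖ = 3.3166, so q_1 = (0.3015, -0.3015, -0.9045).
q_1·v_2 = 0.3015·0 + (-0.3015)·(-3) + (-0.9045)·(-4) = 4.5227.
u_2 = v_2 − 4.5227·q_1 = (-1.3636, -1.6364, 0.0909).
‖u_2‖ = 2.1320, so q_2 = (-0.6396, -0.7675, 0.0426).
Qᵀb = (0.6030, -5.0315).
Back-substitute: x_2 = -5.0315/2.1320 = -2.3600.
x_1 = (0.6030 − 4.5227·(-2.3600))/3.3166 = 3.4000.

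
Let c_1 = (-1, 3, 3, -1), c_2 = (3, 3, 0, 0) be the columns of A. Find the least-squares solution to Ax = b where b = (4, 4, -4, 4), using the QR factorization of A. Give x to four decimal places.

x = (-0.8889, 1.6296)

c_1 = (-1, 3, 3, -1); ‖c_1‖ = 4.4721, so e_1 = (-0.2236, 0.6708, 0.6708, -0.2236).
e_1·c_2 = (-0.2236)·3 + 0.6708·3 + 0.6708·0 + (-0.2236)·0 = 1.3416.
u_2 = c_2 − 1.3416·e_1 = (3.3000, 2.1000, -0.9000, 0.3000).
‖u_2‖ = 4.0249, so e_2 = (0.8199, 0.5217, -0.2236, 0.0745).
Qᵀb = (-1.7889, 6.5591).
Back-substitute: x_2 = 6.5591/4.0249 = 1.6296.
x_1 = (-1.7889 − 1.3416·1.6296)/4.4721 = -0.8889.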